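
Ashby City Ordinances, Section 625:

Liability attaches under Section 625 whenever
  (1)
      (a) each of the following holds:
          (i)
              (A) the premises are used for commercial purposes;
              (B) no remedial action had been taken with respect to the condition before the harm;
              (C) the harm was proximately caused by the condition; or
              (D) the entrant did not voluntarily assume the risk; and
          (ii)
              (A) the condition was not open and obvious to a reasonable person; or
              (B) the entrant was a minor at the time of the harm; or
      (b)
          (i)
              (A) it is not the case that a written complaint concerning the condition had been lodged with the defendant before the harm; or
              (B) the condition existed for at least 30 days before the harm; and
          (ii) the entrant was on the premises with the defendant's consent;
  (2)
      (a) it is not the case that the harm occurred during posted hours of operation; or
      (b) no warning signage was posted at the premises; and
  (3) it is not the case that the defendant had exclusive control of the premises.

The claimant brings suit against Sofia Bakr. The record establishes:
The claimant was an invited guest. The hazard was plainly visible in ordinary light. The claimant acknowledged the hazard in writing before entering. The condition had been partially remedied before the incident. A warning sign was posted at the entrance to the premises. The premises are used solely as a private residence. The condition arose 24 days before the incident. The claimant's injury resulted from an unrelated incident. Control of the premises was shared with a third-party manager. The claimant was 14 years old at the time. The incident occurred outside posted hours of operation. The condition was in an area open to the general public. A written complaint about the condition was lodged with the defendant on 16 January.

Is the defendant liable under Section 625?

No — not liable.

(A) commercial use — not satisfied.
(B) no remedial action — fails.
(C) proximate cause — not met.
(D) no assumed risk — not satisfied.
So (i) is not satisfied (F OR F OR F OR F).
(A) not open/obvious — not satisfied.
(B) entrant a minor — holds.
(ii) = F OR T = true.
(a) = F AND T = false.
(A) not (complaint lodged) — fails.
(B) condition ≥30 days old — not satisfied.
So (i) is not satisfied (F OR F).
(ii) consent to enter — met.
(b) = F AND T = false.
So (1) is not satisfied (F OR F).
(a) not (during posted hours) — holds.
(b) no signage posted — not satisfied.
(2) = T OR F = true.
(3) not (exclusive control) — met.
Overall: F AND T AND T → false.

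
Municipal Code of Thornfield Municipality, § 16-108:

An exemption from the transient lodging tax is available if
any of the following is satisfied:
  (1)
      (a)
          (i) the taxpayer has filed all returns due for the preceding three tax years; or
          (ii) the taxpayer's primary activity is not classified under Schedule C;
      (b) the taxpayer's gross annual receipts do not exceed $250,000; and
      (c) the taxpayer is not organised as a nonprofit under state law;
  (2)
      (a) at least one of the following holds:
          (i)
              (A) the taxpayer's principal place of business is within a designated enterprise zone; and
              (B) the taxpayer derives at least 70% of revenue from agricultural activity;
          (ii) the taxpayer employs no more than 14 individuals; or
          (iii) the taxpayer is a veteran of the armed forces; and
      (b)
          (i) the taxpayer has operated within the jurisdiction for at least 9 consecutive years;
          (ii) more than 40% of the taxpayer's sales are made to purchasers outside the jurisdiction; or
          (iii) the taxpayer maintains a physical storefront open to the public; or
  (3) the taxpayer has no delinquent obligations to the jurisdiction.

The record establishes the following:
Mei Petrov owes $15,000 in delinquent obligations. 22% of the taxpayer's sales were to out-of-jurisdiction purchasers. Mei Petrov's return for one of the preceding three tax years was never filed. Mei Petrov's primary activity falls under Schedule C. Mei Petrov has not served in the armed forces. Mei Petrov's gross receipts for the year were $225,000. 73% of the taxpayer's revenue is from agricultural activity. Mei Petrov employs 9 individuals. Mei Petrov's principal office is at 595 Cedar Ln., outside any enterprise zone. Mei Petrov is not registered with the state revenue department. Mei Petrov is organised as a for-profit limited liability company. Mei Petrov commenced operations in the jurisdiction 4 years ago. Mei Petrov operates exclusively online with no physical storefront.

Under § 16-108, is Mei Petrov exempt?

No — not exempt.

(i) returns current — not satisfied.
(ii) not (Schedule C activity) — not met.
(a) = F OR F = false.
(b) receipts ≤ $250,000 — met.
(c) not (nonprofit) — met.
So (1) is not satisfied (F AND T AND T).
(A) in enterprise zone — not satisfied.
(B) ≥70% agricultural — holds.
(i): F AND T → false.
(ii) ≤ 14 employees — satisfied.
(iii) veteran — not met.
So (a) is satisfied (F OR T OR F).
(i) ≥ 9 yrs in jurisdiction — not satisfied.
(ii) >40% out-of-jur. sales — fails.
(iii) has storefront — not met.
So (b) is not satisfied (F OR F OR F).
(2) = T AND F = false.
(3) no delinquency — fails.
So Overall is not satisfied (F OR F OR F).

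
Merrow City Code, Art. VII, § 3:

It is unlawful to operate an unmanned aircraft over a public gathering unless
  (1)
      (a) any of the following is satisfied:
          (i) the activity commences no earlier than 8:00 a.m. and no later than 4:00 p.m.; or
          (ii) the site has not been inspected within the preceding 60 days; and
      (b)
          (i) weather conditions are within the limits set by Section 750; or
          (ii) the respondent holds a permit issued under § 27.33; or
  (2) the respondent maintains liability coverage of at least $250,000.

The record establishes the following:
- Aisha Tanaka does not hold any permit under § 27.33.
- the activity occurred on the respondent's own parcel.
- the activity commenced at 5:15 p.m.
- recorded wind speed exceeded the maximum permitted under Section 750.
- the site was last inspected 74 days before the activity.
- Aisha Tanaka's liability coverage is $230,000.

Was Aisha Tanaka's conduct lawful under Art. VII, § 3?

No — unlawful.

(i) start within hours — not satisfied.
(ii) not (site inspected) — met.
(a) = F OR T = true.
(i) weather ok — fails.
(ii) holds permit — fails.
(b): F OR F → false.
So (1) is not satisfied (T AND F).
(2) coverage ≥ $250,000 — fails.
Overall: F OR F → false.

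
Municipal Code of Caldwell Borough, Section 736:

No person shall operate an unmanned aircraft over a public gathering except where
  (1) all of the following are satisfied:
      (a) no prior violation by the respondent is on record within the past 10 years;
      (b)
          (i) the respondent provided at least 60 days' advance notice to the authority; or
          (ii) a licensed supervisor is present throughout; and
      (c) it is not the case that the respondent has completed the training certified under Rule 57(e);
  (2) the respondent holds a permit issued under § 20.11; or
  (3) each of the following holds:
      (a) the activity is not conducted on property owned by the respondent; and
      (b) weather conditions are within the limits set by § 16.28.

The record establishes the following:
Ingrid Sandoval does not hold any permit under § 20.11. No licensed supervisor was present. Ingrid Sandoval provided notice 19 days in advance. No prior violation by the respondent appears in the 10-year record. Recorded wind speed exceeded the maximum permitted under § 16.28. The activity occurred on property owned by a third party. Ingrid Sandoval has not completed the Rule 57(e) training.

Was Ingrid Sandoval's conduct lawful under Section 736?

(a) no prior violation — met.
(i) ≥60 days' notice — not satisfied.
(ii) supervisor present — not met.
So (b) is not satisfied (F OR F).
(c) not (training certified) — met.
(1) = T AND F AND T = false.
(2) holds permit — not satisfied.
(a) not (own property) — met.
(b) weather ok — not met.
So (3) is not satisfied (T AND F).
Overall = F OR F OR F = false.

No — unlawful.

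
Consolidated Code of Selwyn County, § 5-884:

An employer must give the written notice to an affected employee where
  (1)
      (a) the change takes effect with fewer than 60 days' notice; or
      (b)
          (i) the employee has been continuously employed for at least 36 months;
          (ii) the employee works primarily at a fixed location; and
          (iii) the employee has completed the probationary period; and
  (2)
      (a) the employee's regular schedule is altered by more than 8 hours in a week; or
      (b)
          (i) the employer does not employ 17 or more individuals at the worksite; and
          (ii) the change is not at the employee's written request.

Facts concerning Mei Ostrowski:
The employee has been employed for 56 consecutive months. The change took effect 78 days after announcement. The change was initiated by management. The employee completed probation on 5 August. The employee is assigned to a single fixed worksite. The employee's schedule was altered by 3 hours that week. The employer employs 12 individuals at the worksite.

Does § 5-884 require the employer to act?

(a) < 60 days' notice — not satisfied.
(i) tenure ≥ 36 mo. — met.
(ii) fixed location — satisfied.
(iii) past probation — met.
So (b) is satisfied (T AND T AND T).
(1): F OR T → true.
(a) schedule shift > 8h — fails.
(i) not (≥ 17 at site) — satisfied.
(ii) not employee-requested — satisfied.
(b) = T AND T = true.
(2): F OR T → true.
Overall = T AND T = true.

Yes — required.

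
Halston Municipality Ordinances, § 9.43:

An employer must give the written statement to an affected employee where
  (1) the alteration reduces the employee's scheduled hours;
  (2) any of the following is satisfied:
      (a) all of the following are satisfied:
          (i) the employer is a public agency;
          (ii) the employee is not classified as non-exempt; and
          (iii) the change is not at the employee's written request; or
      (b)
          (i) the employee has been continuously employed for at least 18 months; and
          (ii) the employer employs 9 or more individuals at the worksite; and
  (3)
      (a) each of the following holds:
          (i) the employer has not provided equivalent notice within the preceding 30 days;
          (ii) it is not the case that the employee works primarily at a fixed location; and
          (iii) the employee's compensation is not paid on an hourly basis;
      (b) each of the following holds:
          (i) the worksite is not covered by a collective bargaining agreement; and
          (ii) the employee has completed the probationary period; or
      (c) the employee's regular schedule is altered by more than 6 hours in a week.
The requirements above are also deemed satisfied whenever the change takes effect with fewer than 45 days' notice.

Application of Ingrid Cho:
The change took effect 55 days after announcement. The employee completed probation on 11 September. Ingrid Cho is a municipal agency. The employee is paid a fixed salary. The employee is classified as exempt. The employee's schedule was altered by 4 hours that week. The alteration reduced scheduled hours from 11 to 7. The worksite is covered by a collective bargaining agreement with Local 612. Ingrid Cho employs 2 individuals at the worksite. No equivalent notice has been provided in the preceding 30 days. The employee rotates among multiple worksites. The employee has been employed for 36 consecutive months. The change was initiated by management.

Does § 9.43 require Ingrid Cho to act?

Yes — required.

(1) hours reduced — satisfied.
(i) public agency — satisfied.
(ii) not (non-exempt) — satisfied.
(iii) not employee-requested — holds.
(a): T AND T AND T → true.
(i) tenure ≥ 18 mo. — holds.
(ii) ≥ 9 at site — fails.
So (b) is not satisfied (T AND F).
(2) = T OR F = true.
(i) no recent notice — holds.
(ii) not (fixed location) — holds.
(iii) not (hourly-paid) — met.
So (a) is satisfied (T AND T AND T).
(i) no CBA — not satisfied.
(ii) past probation — satisfied.
(b) = F AND T = false.
(c) schedule shift > 6h — not met.
(3): T OR F OR F → true.
Overall = T AND T AND T = true.
Exception (< 45 days' notice) — not satisfied.
Result: main true OR exception false → true.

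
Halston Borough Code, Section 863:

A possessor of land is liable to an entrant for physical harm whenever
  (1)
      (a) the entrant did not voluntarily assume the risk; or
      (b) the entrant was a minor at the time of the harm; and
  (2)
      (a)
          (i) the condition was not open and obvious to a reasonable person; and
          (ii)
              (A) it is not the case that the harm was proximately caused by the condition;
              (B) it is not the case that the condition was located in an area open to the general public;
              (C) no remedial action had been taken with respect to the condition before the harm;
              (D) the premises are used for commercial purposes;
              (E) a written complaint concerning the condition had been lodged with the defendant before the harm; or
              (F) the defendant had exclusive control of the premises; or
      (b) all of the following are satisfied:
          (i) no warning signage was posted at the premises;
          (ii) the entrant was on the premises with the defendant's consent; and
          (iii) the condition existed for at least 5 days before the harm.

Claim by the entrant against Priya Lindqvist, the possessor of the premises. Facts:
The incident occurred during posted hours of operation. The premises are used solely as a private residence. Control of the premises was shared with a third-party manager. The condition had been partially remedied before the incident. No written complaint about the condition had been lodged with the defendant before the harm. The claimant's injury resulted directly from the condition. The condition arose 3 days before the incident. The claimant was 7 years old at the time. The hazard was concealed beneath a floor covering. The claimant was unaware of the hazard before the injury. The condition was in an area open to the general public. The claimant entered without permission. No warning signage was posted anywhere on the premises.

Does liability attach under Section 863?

No — not liable.

(a) no assumed risk — satisfied.
(b) entrant a minor — holds.
(1) = T OR T = true.
(i) not open/obvious — satisfied.
(A) not (proximate cause) — fails.
(B) not (public area) — fails.
(C) no remedial action — fails.
(D) commercial use — not satisfied.
(E) complaint lodged — not met.
(F) exclusive control — not met.
(ii): F OR F OR F OR F OR F OR F → false.
(a): T AND F → false.
(i) no signage posted — holds.
(ii) consent to enter — not satisfied.
(iii) condition ≥5 days old — not met.
(b) = T AND F AND F = false.
(2) = F OR F = false.
Overall: T AND F → false.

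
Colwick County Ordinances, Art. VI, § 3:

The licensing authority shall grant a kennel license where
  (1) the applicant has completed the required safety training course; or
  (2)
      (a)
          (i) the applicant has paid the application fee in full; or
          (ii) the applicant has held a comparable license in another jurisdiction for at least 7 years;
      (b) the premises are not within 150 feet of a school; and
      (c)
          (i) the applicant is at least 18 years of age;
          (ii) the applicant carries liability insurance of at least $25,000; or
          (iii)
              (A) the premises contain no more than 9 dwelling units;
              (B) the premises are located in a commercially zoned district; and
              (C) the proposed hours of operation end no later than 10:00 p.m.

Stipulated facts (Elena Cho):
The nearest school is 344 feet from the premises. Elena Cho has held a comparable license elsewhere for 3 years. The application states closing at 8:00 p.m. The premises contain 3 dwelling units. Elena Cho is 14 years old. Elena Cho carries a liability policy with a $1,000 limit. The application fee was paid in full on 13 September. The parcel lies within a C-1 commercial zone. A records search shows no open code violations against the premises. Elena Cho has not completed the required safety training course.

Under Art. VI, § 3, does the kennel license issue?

(1) safety training — not satisfied.
(i) fee paid — satisfied.
(ii) prior license ≥ 7 yr — not satisfied.
So (a) is satisfied (T OR F).
(b) ≥150 ft from school — satisfied.
(i) age ≥ 18 — not satisfied.
(ii) insurance ≥ $25,000 — fails.
(A) ≤ 9 units — satisfied.
(B) commercially zoned — met.
(C) closes by 10 p.m. — holds.
(iii) = T AND T AND T = true.
(c): F OR F OR T → true.
(2): T AND T AND T → true.
Overall = F OR T = true.

Yes — granted.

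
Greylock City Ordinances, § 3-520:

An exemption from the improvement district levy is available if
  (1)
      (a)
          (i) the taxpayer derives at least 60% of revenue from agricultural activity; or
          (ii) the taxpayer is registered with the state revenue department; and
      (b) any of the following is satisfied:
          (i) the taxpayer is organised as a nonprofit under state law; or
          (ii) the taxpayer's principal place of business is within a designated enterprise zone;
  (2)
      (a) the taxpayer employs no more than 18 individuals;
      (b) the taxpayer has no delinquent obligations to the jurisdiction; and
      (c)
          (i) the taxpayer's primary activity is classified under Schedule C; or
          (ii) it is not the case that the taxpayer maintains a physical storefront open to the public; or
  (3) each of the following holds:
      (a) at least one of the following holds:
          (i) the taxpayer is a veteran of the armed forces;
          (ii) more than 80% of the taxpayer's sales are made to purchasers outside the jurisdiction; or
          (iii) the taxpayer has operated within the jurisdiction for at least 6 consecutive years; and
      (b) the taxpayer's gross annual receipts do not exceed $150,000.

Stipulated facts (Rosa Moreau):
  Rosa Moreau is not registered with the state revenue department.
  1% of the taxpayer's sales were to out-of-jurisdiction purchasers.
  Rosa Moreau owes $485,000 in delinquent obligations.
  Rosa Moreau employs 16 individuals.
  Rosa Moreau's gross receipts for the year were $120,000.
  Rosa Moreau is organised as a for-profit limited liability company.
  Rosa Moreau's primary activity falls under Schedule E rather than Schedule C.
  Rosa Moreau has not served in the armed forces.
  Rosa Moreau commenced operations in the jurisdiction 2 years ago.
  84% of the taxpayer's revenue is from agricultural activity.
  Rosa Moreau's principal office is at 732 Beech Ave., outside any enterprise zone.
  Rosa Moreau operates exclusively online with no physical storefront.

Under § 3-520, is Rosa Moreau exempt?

(i) ≥60% agricultural — satisfied.
(ii) state-registered — not satisfied.
(a): T OR F → true.
(i) nonprofit — fails.
(ii) in enterprise zone — not met.
(b): F OR F → false.
(1): T AND F → false.
(a) ≤ 18 employees — met.
(b) no delinquency — not met.
(i) Schedule C activity — not satisfied.
(ii) not (has storefront) — met.
(c): F OR T → true.
So (2) is not satisfied (T AND F AND T).
(i) veteran — fails.
(ii) >80% out-of-jur. sales — not satisfied.
(iii) ≥ 6 yrs in jurisdiction — not met.
(a): F OR F OR F → false.
(b) receipts ≤ $150,000 — holds.
(3): F AND T → false.
Overall = F OR F OR F = false.

No — not exempt.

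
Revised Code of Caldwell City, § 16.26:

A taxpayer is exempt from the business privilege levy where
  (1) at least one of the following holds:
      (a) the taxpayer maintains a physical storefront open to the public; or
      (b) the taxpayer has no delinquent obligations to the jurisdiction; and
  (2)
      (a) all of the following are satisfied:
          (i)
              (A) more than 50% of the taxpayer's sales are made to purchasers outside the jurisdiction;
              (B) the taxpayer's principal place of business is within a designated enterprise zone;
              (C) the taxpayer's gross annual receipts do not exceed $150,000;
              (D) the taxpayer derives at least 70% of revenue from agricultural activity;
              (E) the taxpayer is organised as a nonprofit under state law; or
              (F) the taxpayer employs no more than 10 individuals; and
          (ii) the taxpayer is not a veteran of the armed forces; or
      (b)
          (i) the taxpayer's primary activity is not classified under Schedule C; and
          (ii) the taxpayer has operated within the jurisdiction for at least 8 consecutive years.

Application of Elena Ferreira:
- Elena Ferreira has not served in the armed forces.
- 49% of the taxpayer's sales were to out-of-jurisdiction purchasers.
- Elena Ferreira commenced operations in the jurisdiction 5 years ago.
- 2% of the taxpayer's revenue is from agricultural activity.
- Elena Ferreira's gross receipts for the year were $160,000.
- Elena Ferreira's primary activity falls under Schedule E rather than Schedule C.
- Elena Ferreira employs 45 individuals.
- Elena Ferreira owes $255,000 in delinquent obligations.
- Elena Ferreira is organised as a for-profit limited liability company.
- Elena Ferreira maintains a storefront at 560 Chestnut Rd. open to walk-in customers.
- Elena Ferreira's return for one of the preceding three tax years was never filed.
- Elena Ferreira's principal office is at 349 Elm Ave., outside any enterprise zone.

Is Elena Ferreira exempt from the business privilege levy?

No — not exempt.

(a) has storefront — holds.
(b) no delinquency — not satisfied.
So (1) is satisfied (T OR F).
(A) >50% out-of-jur. sales — fails.
(B) in enterprise zone — not met.
(C) receipts ≤ $150,000 — fails.
(D) ≥70% agricultural — not met.
(E) nonprofit — not met.
(F) ≤ 10 employees — fails.
So (i) is not satisfied (F OR F OR F OR F OR F OR F).
(ii) not (veteran) — satisfied.
So (a) is not satisfied (F AND T).
(i) not (Schedule C activity) — met.
(ii) ≥ 8 yrs in jurisdiction — fails.
So (b) is not satisfied (T AND F).
(2): F OR F → false.
Overall = T AND F = false.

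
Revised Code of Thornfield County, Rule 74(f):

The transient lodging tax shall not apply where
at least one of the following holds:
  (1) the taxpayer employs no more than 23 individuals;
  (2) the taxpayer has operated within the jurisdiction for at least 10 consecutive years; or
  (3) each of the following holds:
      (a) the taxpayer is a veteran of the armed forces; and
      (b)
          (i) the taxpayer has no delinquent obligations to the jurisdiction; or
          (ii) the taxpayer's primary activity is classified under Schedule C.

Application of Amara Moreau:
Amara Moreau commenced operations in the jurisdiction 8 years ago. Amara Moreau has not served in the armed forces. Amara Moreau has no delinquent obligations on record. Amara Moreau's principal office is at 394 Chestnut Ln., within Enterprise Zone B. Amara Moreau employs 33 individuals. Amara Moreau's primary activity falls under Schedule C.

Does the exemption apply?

(1) ≤ 23 employees — not satisfied.
(2) ≥ 10 yrs in jurisdiction — not satisfied.
(a) veteran — not met.
(i) no delinquency — holds.
(ii) Schedule C activity — satisfied.
(b): T OR T → true.
(3): F AND T → false.
So Overall is not satisfied (F OR F OR F).

No — not exempt.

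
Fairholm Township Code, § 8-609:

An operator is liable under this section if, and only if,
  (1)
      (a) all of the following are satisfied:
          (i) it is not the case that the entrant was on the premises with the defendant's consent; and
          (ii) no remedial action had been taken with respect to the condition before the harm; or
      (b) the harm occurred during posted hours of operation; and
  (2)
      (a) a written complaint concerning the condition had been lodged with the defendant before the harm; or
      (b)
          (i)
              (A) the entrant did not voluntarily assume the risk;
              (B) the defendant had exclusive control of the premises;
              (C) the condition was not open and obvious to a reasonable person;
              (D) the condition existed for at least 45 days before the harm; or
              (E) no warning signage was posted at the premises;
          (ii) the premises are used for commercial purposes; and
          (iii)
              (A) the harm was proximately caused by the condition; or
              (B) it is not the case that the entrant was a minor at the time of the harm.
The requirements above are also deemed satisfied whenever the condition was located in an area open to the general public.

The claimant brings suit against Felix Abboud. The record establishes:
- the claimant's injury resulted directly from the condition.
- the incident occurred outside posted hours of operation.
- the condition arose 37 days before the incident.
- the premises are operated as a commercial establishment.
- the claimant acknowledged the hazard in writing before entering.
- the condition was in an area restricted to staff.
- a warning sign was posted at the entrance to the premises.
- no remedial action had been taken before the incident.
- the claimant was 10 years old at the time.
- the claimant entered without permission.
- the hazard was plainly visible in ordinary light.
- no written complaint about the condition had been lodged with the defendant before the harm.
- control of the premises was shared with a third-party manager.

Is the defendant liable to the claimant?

No — not liable.

(i) not (consent to enter) — met.
(ii) no remedial action — met.
(a): T AND T → true.
(b) during posted hours — not satisfied.
So (1) is satisfied (T OR F).
(a) complaint lodged — not satisfied.
(A) no assumed risk — not met.
(B) exclusive control — fails.
(C) not open/obvious — fails.
(D) condition ≥45 days old — not satisfied.
(E) no signage posted — not satisfied.
(i): F OR F OR F OR F OR F → false.
(ii) commercial use — met.
(A) proximate cause — holds.
(B) not (entrant a minor) — not met.
So (iii) is satisfied (T OR F).
(b): F AND T AND T → false.
(2): F OR F → false.
Overall: T AND F → false.
Exception (public area) — not satisfied.
Result: main false OR exception false → false.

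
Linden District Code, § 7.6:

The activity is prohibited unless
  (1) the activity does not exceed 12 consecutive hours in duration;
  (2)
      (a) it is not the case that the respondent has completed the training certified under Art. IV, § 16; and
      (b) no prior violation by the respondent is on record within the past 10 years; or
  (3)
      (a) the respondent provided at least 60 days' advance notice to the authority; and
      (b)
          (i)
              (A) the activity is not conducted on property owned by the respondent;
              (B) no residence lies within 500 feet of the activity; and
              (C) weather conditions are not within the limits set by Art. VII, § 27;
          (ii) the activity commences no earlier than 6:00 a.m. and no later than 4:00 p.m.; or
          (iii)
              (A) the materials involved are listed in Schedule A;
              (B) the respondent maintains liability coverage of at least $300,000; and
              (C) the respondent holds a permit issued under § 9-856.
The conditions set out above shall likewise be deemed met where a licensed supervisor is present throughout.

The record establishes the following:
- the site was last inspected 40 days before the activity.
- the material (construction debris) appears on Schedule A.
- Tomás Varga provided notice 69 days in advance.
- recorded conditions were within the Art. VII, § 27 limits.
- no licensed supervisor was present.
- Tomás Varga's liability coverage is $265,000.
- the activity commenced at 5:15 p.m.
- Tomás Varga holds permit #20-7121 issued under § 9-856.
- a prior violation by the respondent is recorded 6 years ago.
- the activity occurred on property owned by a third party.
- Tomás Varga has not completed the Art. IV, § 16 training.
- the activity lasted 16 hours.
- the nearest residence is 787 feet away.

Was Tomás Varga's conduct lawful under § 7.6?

No — unlawful.

(1) ≤ 12 hrs duration — fails.
(a) not (training certified) — satisfied.
(b) no prior violation — not met.
(2): T AND F → false.
(a) ≥60 days' notice — met.
(A) not (own property) — satisfied.
(B) no residence in 500 ft — met.
(C) not (weather ok) — fails.
(i): T AND T AND F → false.
(ii) start within hours — not satisfied.
(A) Schedule A material — satisfied.
(B) coverage ≥ $300,000 — not met.
(C) holds permit — holds.
(iii) = T AND F AND T = false.
So (b) is not satisfied (F OR F OR F).
(3): T AND F → false.
Overall = F OR F OR F = false.
Exception (supervisor present) — not satisfied.
Result: main false OR exception false → false.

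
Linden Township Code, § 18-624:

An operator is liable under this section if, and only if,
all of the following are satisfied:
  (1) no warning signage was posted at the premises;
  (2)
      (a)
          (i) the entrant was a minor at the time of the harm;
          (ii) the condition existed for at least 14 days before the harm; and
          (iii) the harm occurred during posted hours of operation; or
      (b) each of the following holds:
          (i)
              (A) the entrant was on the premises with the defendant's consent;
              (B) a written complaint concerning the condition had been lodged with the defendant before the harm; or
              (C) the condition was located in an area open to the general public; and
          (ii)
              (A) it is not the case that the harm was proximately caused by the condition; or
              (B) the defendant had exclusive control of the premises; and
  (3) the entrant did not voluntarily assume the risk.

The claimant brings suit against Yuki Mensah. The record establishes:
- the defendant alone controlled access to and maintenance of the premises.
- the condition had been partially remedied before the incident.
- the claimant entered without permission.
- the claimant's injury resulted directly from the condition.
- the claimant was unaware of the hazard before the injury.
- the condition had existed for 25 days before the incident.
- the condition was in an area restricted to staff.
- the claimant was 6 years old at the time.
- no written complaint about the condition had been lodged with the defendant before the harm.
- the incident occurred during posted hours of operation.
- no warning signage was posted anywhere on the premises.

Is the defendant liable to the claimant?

(1) no signage posted — holds.
(i) entrant a minor — satisfied.
(ii) condition ≥14 days old — met.
(iii) during posted hours — satisfied.
(a): T AND T AND T → true.
(A) consent to enter — not satisfied.
(B) complaint lodged — not met.
(C) public area — not satisfied.
So (i) is not satisfied (F OR F OR F).
(A) not (proximate cause) — not met.
(B) exclusive control — satisfied.
(ii): F OR T → true.
(b): F AND T → false.
(2) = T OR F = true.
(3) no assumed risk — met.
Overall: T AND T AND T → true.

Yes — liable.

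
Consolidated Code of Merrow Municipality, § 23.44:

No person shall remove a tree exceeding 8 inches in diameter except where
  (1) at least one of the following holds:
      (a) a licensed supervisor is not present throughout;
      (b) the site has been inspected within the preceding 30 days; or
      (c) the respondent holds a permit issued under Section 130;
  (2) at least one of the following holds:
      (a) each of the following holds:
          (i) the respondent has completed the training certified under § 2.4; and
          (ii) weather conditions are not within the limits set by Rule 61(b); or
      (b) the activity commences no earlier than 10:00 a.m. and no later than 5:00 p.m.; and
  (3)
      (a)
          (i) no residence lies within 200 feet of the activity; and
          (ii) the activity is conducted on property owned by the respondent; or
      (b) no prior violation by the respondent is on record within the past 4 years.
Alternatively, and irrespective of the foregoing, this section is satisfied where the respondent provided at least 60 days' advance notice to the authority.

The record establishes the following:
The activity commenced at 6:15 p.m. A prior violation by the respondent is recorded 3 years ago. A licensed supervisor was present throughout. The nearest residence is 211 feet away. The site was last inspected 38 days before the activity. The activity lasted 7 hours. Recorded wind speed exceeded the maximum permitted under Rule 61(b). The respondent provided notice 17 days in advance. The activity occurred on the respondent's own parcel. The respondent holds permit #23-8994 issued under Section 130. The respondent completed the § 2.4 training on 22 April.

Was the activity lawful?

Yes — lawful.

(a) not (supervisor present) — fails.
(b) site inspected — not met.
(c) holds permit — holds.
(1) = F OR F OR T = true.
(i) training certified — satisfied.
(ii) not (weather ok) — satisfied.
(a): T AND T → true.
(b) start within hours — not satisfied.
(2) = T OR F = true.
(i) no residence in 200 ft — met.
(ii) own property — holds.
(a): T AND T → true.
(b) no prior violation — not satisfied.
(3): T OR F → true.
So Overall is satisfied (T AND T AND T).
Exception (≥60 days' notice) — not satisfied.
Result: main true OR exception false → true.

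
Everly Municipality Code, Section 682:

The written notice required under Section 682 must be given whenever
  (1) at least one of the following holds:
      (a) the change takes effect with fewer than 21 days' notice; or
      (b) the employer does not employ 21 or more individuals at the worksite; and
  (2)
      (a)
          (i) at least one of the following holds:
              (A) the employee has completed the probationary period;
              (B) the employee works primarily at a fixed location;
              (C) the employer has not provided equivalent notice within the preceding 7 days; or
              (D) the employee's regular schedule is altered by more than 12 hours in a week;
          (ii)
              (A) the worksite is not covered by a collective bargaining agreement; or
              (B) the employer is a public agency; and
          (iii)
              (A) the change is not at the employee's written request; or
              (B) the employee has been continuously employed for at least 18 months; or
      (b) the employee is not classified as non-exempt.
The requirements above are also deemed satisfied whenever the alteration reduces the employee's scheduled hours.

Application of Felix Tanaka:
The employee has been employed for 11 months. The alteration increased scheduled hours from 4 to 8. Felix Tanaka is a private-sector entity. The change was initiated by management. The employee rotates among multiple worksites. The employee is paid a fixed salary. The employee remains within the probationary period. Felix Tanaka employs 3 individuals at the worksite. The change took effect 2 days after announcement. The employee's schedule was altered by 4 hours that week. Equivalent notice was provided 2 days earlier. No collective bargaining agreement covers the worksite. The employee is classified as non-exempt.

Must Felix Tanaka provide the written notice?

No — not required.

(a) < 21 days' notice — satisfied.
(b) not (≥ 21 at site) — holds.
(1): T OR T → true.
(A) past probation — not satisfied.
(B) fixed location — not satisfied.
(C) no recent notice — fails.
(D) schedule shift > 12h — fails.
(i) = F OR F OR F OR F = false.
(A) no CBA — satisfied.
(B) public agency — not satisfied.
(ii): T OR F → true.
(A) not employee-requested — satisfied.
(B) tenure ≥ 18 mo. — not met.
(iii) = T OR F = true.
So (a) is not satisfied (F AND T AND T).
(b) not (non-exempt) — fails.
So (2) is not satisfied (F OR F).
Overall: T AND F → false.
Exception (hours reduced) — not satisfied.
Result: main false OR exception false → false.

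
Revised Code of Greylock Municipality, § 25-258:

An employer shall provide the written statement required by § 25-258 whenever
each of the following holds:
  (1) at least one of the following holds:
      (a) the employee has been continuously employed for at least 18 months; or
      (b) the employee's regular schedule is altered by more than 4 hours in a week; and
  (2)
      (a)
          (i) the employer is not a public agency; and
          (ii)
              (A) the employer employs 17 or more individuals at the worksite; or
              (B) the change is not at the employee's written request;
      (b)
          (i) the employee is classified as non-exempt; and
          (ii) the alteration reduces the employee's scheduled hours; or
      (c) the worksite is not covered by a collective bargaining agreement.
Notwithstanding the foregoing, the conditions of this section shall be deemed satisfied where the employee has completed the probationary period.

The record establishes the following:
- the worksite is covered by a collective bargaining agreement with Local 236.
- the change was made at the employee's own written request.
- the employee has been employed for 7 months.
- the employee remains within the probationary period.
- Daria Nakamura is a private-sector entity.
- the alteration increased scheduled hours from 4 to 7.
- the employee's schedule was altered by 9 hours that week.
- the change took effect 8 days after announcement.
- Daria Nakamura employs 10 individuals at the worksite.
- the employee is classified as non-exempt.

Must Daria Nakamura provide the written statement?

(a) tenure ≥ 18 mo. — fails.
(b) schedule shift > 4h — met.
(1) = F OR T = true.
(i) not (public agency) — met.
(A) ≥ 17 at site — not satisfied.
(B) not employee-requested — not satisfied.
(ii) = F OR F = false.
(a): T AND F → false.
(i) non-exempt — holds.
(ii) hours reduced — not met.
(b) = T AND F = false.
(c) no CBA — not met.
(2): F OR F OR F → false.
Overall: T AND F → false.
Exception (past probation) — not satisfied.
Result: main false OR exception false → false.

No — not required.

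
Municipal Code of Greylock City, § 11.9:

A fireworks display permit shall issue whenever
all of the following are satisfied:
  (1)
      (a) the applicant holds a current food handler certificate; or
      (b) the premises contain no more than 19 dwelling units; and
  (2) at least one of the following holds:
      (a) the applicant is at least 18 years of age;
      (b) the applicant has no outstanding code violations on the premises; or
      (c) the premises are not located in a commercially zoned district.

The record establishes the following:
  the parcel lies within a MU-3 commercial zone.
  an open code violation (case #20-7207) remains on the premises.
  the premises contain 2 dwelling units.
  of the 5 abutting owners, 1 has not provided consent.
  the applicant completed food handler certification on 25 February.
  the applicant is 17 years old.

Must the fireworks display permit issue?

(a) food handler cert. — holds.
(b) ≤ 19 units — met.
So (1) is satisfied (T OR T).
(a) age ≥ 18 — not satisfied.
(b) no code violations — not met.
(c) not (commercially zoned) — not satisfied.
(2) = F OR F OR F = false.
Overall = T AND F = false.

No — denied.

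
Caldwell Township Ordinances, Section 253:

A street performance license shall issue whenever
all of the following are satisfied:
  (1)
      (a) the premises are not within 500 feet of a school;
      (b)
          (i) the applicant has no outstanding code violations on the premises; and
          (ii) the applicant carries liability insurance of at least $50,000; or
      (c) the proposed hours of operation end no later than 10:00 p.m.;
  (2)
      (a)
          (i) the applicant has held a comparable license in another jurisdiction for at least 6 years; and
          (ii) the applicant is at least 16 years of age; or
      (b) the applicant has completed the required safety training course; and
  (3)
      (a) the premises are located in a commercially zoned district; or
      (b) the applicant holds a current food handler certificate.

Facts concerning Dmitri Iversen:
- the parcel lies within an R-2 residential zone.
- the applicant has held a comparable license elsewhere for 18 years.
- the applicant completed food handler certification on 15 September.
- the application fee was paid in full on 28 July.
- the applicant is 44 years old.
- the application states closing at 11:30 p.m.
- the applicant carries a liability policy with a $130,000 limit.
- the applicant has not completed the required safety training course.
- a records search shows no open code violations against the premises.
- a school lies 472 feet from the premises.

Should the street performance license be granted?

Yes — granted.

(a) ≥500 ft from school — fails.
(i) no code violations — met.
(ii) insurance ≥ $50,000 — satisfied.
(b) = T AND T = true.
(c) closes by 10 p.m. — not met.
So (1) is satisfied (F OR T OR F).
(i) prior license ≥ 6 yr — satisfied.
(ii) age ≥ 16 — met.
So (a) is satisfied (T AND T).
(b) safety training — fails.
So (2) is satisfied (T OR F).
(a) commercially zoned — not satisfied.
(b) food handler cert. — met.
So (3) is satisfied (F OR T).
So Overall is satisfied (T AND T AND T).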